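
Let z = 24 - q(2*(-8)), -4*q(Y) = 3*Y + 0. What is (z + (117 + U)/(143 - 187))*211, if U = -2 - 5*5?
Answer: 46209/22 ≈ 2100.4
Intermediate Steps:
q(Y) = -3*Y/4 (q(Y) = -(3*Y + 0)/4 = -3*Y/4)
U = -27 (U = -2 - 25 = -27)
z = 12 (z = 24 - (-3)*2*(-8)/4 = 24 - (-3)*(-16)/4 = 24 - 1*12 = 24 - 12 = 12)
(z + (117 + U)/(143 - 187))*211 = (12 + (117 - 27)/(143 - 187))*211 = (12 + 90/(-44))*211 = (12 + 90*(-1/44))*211 = (12 - 45/22)*211 = (219/22)*211 = 46209/22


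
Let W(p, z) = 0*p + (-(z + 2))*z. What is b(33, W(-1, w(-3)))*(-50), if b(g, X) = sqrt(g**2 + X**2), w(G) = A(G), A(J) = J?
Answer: -150*sqrt(122) ≈ -1656.8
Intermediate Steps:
w(G) = G
W(p, z) = z*(-2 - z) (W(p, z) = 0 + (-(2 + z))*z = 0 + (-2 - z)*z = 0 + z*(-2 - z) = z*(-2 - z))
b(g, X) = sqrt(X**2 + g**2)
b(33, W(-1, w(-3)))*(-50) = sqrt((-1*(-3)*(2 - 3))**2 + 33**2)*(-50) = sqrt((-1*(-3)*(-1))**2 + 1089)*(-50) = sqrt((-3)**2 + 1089)*(-50) = sqrt(9 + 1089)*(-50) = sqrt(1098)*(-50) = (3*sqrt(122))*(-50) = -150*sqrt(122)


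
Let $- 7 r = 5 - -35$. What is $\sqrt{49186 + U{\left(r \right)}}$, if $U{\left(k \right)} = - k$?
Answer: $\frac{\sqrt{2410394}}{7} \approx 221.79$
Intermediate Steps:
$r = - \frac{40}{7}$ ($r = - \frac{5 - -35}{7} = - \frac{5 + 35}{7} = \left(- \frac{1}{7}\right) 40 = - \frac{40}{7} \approx -5.7143$)
$\sqrt{49186 + U{\left(r \right)}} = \sqrt{49186 - - \frac{40}{7}} = \sqrt{49186 + \frac{40}{7}} = \sqrt{\frac{344342}{7}} = \frac{\sqrt{2410394}}{7}$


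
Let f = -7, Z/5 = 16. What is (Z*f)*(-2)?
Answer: 1120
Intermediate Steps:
Z = 80 (Z = 5*16 = 80)
(Z*f)*(-2) = (80*(-7))*(-2) = -560*(-2) = 1120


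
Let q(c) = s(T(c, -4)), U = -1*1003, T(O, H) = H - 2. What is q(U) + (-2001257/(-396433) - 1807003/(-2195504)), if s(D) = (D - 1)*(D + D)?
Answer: 78221223296315/870370237232 ≈ 89.871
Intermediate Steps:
T(O, H) = -2 + H
s(D) = 2*D*(-1 + D) (s(D) = (-1 + D)*(2*D) = 2*D*(-1 + D))
U = -1003
q(c) = 84 (q(c) = 2*(-2 - 4)*(-1 + (-2 - 4)) = 2*(-6)*(-1 - 6) = 2*(-6)*(-7) = 84)
q(U) + (-2001257/(-396433) - 1807003/(-2195504)) = 84 + (-2001257/(-396433) - 1807003/(-2195504)) = 84 + (-2001257*(-1/396433) - 1807003*(-1/2195504)) = 84 + (2001257/396433 + 1807003/2195504) = 84 + 5110123368827/870370237232 = 78221223296315/870370237232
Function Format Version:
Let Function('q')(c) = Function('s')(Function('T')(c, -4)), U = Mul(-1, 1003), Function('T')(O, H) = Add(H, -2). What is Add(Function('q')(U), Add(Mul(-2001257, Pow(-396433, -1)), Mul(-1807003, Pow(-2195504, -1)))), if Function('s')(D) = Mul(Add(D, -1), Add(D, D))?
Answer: Rational(78221223296315, 870370237232) ≈ 89.871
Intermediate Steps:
Function('T')(O, H) = Add(-2, H)
Function('s')(D) = Mul(2, D, Add(-1, D)) (Function('s')(D) = Mul(Add(-1, D), Mul(2, D)) = Mul(2, D, Add(-1, D)))
U = -1003
Function('q')(c) = 84 (Function('q')(c) = Mul(2, Add(-2, -4), Add(-1, Add(-2, -4))) = Mul(2, -6, Add(-1, -6)) = Mul(2, -6, -7) = 84)
Add(Function('q')(U), Add(Mul(-2001257, Pow(-396433, -1)), Mul(-1807003, Pow(-2195504, -1)))) = Add(84, Add(Mul(-2001257, Pow(-396433, -1)), Mul(-1807003, Pow(-2195504, -1)))) = Add(84, Add(Mul(-2001257, Rational(-1, 396433)), Mul(-1807003, Rational(-1, 2195504)))) = Add(84, Add(Rational(2001257, 396433), Rational(1807003, 2195504))) = Add(84, Rational(5110123368827, 870370237232)) = Rational(78221223296315, 870370237232)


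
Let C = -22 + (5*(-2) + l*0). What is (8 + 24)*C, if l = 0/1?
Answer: -1024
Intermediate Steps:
l = 0 (l = 0*1 = 0)
C = -32 (C = -22 + (5*(-2) + 0*0) = -22 + (-10 + 0) = -22 - 10 = -32)
(8 + 24)*C = (8 + 24)*(-32) = 32*(-32) = -1024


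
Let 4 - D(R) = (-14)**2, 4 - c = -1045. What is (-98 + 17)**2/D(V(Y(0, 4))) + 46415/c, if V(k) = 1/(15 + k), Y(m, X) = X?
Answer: 676397/67136 ≈ 10.075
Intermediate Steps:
c = 1049 (c = 4 - 1*(-1045) = 4 + 1045 = 1049)
D(R) = -192 (D(R) = 4 - 1*(-14)**2 = 4 - 1*196 = 4 - 196 = -192)
(-98 + 17)**2/D(V(Y(0, 4))) + 46415/c = (-98 + 17)**2/(-192) + 46415/1049 = (-81)**2*(-1/192) + 46415*(1/1049) = 6561*(-1/192) + 46415/1049 = -2187/64 + 46415/1049 = 676397/67136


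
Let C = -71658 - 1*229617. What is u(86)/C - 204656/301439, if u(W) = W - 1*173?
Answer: -20543837069/30272011575 ≈ -0.67864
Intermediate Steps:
C = -301275 (C = -71658 - 229617 = -301275)
u(W) = -173 + W (u(W) = W - 173 = -173 + W)
u(86)/C - 204656/301439 = (-173 + 86)/(-301275) - 204656/301439 = -87*(-1/301275) - 204656*1/301439 = 29/100425 - 204656/301439 = -20543837069/30272011575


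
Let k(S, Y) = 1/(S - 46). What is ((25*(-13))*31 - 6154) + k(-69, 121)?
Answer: -1866336/115 ≈ -16229.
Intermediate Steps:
k(S, Y) = 1/(-46 + S)
((25*(-13))*31 - 6154) + k(-69, 121) = ((25*(-13))*31 - 6154) + 1/(-46 - 69) = (-325*31 - 6154) + 1/(-115) = (-10075 - 6154) - 1/115 = -16229 - 1/115 = -1866336/115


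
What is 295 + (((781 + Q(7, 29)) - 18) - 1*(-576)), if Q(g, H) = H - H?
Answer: 1634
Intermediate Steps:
Q(g, H) = 0
295 + (((781 + Q(7, 29)) - 18) - 1*(-576)) = 295 + (((781 + 0) - 18) - 1*(-576)) = 295 + ((781 - 18) + 576) = 295 + (763 + 576) = 295 + 1339 = 1634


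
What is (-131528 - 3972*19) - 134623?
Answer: -341619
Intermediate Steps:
(-131528 - 3972*19) - 134623 = (-131528 - 1*75468) - 134623 = (-131528 - 75468) - 134623 = -206996 - 134623 = -341619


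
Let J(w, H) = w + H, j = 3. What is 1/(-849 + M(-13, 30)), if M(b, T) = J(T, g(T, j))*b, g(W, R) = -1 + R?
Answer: -1/1265 ≈ -0.00079051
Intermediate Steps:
J(w, H) = H + w
M(b, T) = b*(2 + T) (M(b, T) = ((-1 + 3) + T)*b = (2 + T)*b = b*(2 + T))
1/(-849 + M(-13, 30)) = 1/(-849 - 13*(2 + 30)) = 1/(-849 - 13*32) = 1/(-849 - 416) = 1/(-1265) = -1/1265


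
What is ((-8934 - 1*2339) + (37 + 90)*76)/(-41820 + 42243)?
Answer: -1621/423 ≈ -3.8321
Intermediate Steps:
((-8934 - 1*2339) + (37 + 90)*76)/(-41820 + 42243) = ((-8934 - 2339) + 127*76)/423 = (-11273 + 9652)*(1/423) = -1621*1/423 = -1621/423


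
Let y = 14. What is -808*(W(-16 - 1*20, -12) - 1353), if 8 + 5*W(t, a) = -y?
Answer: 5483896/5 ≈ 1.0968e+6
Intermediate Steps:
W(t, a) = -22/5 (W(t, a) = -8/5 + (-1*14)/5 = -8/5 + (1/5)*(-14) = -8/5 - 14/5 = -22/5)
-808*(W(-16 - 1*20, -12) - 1353) = -808*(-22/5 - 1353) = -808*(-6787/5) = 5483896/5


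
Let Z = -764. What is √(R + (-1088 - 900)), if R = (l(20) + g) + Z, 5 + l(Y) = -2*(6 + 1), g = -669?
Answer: 4*I*√215 ≈ 58.651*I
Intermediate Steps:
l(Y) = -19 (l(Y) = -5 - 2*(6 + 1) = -5 - 2*7 = -5 - 14 = -19)
R = -1452 (R = (-19 - 669) - 764 = -688 - 764 = -1452)
√(R + (-1088 - 900)) = √(-1452 + (-1088 - 900)) = √(-1452 - 1988) = √(-3440) = 4*I*√215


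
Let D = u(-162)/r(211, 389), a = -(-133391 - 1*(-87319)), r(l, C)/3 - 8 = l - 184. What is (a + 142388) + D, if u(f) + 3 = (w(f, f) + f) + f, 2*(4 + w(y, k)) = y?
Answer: 19787888/105 ≈ 1.8846e+5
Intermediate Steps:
w(y, k) = -4 + y/2
r(l, C) = -528 + 3*l (r(l, C) = 24 + 3*(l - 184) = 24 + 3*(-184 + l) = 24 + (-552 + 3*l) = -528 + 3*l)
a = 46072 (a = -(-133391 + 87319) = -1*(-46072) = 46072)
u(f) = -7 + 5*f/2 (u(f) = -3 + (((-4 + f/2) + f) + f) = -3 + ((-4 + 3*f/2) + f) = -3 + (-4 + 5*f/2) = -7 + 5*f/2)
D = -412/105 (D = (-7 + (5/2)*(-162))/(-528 + 3*211) = (-7 - 405)/(-528 + 633) = -412/105 ≈ -3.9238)
(a + 142388) + D = (46072 + 142388) - 412/105 = 188460 - 412/105 = 19787888/105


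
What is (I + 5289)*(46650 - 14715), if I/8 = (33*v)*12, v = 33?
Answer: 3507516855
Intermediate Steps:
I = 104544 (I = 8*((33*33)*12) = 8*(1089*12) = 8*13068 = 104544)
(I + 5289)*(46650 - 14715) = (104544 + 5289)*(46650 - 14715) = 109833*31935 = 3507516855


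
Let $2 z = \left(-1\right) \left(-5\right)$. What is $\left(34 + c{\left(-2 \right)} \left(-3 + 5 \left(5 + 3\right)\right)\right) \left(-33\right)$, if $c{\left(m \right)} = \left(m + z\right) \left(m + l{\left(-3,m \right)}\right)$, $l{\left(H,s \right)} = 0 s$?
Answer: $99$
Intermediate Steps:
$l{\left(H,s \right)} = 0$
$z = \frac{5}{2}$ ($z = \frac{\left(-1\right) \left(-5\right)}{2} = \frac{1}{2} \cdot 5 = \frac{5}{2} \approx 2.5$)
$c{\left(m \right)} = m \left(\frac{5}{2} + m\right)$ ($c{\left(m \right)} = \left(m + \frac{5}{2}\right) \left(m + 0\right) = \left(\frac{5}{2} + m\right) m = m \left(\frac{5}{2} + m\right)$)
$\left(34 + c{\left(-2 \right)} \left(-3 + 5 \left(5 + 3\right)\right)\right) \left(-33\right) = \left(34 + \frac{1}{2} \left(-2\right) \left(5 + 2 \left(-2\right)\right) \left(-3 + 5 \left(5 + 3\right)\right)\right) \left(-33\right) = \left(34 + \frac{1}{2} \left(-2\right) \left(5 - 4\right) \left(-3 + 5 \cdot 8\right)\right) \left(-33\right) = \left(34 + \frac{1}{2} \left(-2\right) 1 \left(-3 + 40\right)\right) \left(-33\right) = \left(34 - 37\right) \left(-33\right) = \left(-3\right) \left(-33\right) = 99$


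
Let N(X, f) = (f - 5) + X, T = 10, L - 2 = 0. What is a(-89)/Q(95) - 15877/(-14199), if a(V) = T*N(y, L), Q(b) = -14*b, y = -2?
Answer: 2182636/1888467 ≈ 1.1558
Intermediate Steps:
L = 2 (L = 2 + 0 = 2)
N(X, f) = -5 + X + f (N(X, f) = (-5 + f) + X = -5 + X + f)
a(V) = -50 (a(V) = 10*(-5 - 2 + 2) = 10*(-5) = -50)
a(-89)/Q(95) - 15877/(-14199) = -50/((-14*95)) - 15877/(-14199) = -50/(-1330) - 15877*(-1/14199) = -50*(-1/1330) + 15877/14199 = 5/133 + 15877/14199 = 2182636/1888467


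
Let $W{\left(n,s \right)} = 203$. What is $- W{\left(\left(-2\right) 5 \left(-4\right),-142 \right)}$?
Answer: $-203$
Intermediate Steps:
$- W{\left(\left(-2\right) 5 \left(-4\right),-142 \right)} = \left(-1\right) 203 = -203$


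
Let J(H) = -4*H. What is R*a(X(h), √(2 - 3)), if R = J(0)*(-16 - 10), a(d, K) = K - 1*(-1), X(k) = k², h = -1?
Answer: 0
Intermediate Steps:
a(d, K) = 1 + K (a(d, K) = K + 1 = 1 + K)
R = 0 (R = (-4*0)*(-16 - 10) = 0*(-26) = 0)
R*a(X(h), √(2 - 3)) = 0*(1 + √(2 - 3)) = 0*(1 + √(-1)) = 0*(1 + I) = 0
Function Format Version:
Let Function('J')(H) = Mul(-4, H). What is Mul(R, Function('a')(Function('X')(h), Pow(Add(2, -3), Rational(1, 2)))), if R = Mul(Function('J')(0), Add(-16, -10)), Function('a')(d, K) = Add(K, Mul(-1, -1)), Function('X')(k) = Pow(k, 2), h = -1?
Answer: 0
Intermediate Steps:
Function('a')(d, K) = Add(1, K) (Function('a')(d, K) = Add(K, 1) = Add(1, K))
R = 0 (R = Mul(Mul(-4, 0), Add(-16, -10)) = Mul(0, -26) = 0)
Mul(R, Function('a')(Function('X')(h), Pow(Add(2, -3), Rational(1, 2)))) = Mul(0, Add(1, Pow(Add(2, -3), Rational(1, 2)))) = Mul(0, Add(1, Pow(-1, Rational(1, 2)))) = Mul(0, Add(1, I)) = 0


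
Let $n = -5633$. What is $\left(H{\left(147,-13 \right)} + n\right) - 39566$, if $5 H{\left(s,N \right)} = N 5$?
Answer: $-45212$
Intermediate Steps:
$H{\left(s,N \right)} = N$ ($H{\left(s,N \right)} = \frac{N 5}{5} = \frac{5 N}{5} = N$)
$\left(H{\left(147,-13 \right)} + n\right) - 39566 = \left(-13 - 5633\right) - 39566 = -5646 - 39566 = -45212$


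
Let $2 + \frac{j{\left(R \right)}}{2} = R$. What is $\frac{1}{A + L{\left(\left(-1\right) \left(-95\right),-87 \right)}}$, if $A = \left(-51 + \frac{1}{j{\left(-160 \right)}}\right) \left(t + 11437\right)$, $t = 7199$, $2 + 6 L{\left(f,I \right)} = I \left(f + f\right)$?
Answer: $- \frac{27}{25737719} \approx -1.049 \cdot 10^{-6}$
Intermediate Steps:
$j{\left(R \right)} = -4 + 2 R$
$L{\left(f,I \right)} = - \frac{1}{3} + \frac{I f}{3}$ ($L{\left(f,I \right)} = - \frac{1}{3} + \frac{I \left(f + f\right)}{6} = - \frac{1}{3} + \frac{I 2 f}{6} = - \frac{1}{3} + \frac{2 I f}{6} = - \frac{1}{3} + \frac{I f}{3}$)
$A = - \frac{25663325}{27}$ ($A = \left(-51 + \frac{1}{-4 + 2 \left(-160\right)}\right) \left(7199 + 11437\right) = \left(-51 + \frac{1}{-4 - 320}\right) 18636 = \left(-51 + \frac{1}{-324}\right) 18636 = \left(-51 - \frac{1}{324}\right) 18636 = \left(- \frac{16525}{324}\right) 18636 = - \frac{25663325}{27} \approx -9.5049 \cdot 10^{5}$)
$\frac{1}{A + L{\left(\left(-1\right) \left(-95\right),-87 \right)}} = \frac{1}{- \frac{25663325}{27} + \left(- \frac{1}{3} + \frac{1}{3} \left(-87\right) \left(\left(-1\right) \left(-95\right)\right)\right)} = \frac{1}{- \frac{25663325}{27} + \left(- \frac{1}{3} + \frac{1}{3} \left(-87\right) 95\right)} = \frac{1}{- \frac{25663325}{27} - \frac{8266}{3}} = \frac{1}{- \frac{25737719}{27}} = - \frac{27}{25737719}$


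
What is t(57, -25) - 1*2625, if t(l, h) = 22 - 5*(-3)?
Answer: -2588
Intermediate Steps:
t(l, h) = 37 (t(l, h) = 22 + 15 = 37)
t(57, -25) - 1*2625 = 37 - 1*2625 = 37 - 2625 = -2588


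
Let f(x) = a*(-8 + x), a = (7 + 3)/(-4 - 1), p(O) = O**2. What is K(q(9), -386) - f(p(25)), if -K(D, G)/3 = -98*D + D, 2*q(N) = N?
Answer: 5087/2 ≈ 2543.5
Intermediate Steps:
a = -2 (a = 10/(-5) = 10*(-1/5) = -2)
q(N) = N/2
K(D, G) = 291*D (K(D, G) = -3*(-98*D + D) = -(-291)*D = 291*D)
f(x) = 16 - 2*x (f(x) = -2*(-8 + x) = 16 - 2*x)
K(q(9), -386) - f(p(25)) = 291*((1/2)*9) - (16 - 2*25**2) = 291*(9/2) - (16 - 2*625) = 2619/2 - (16 - 1250) = 2619/2 - 1*(-1234) = 2619/2 + 1234 = 5087/2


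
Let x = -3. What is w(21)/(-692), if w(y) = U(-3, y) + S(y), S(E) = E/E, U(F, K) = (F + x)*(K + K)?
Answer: 251/692 ≈ 0.36272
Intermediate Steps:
U(F, K) = 2*K*(-3 + F) (U(F, K) = (F - 3)*(K + K) = (-3 + F)*(2*K) = 2*K*(-3 + F))
S(E) = 1
w(y) = 1 - 12*y (w(y) = 2*y*(-3 - 3) + 1 = 2*y*(-6) + 1 = -12*y + 1 = 1 - 12*y)
w(21)/(-692) = (1 - 12*21)/(-692) = (1 - 252)*(-1/692) = -251*(-1/692) = 251/692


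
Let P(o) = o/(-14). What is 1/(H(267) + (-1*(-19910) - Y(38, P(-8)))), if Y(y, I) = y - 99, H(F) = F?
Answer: 1/20238 ≈ 4.9412e-5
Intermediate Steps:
P(o) = -o/14 (P(o) = o*(-1/14) = -o/14)
Y(y, I) = -99 + y
1/(H(267) + (-1*(-19910) - Y(38, P(-8)))) = 1/(267 + (-1*(-19910) - (-99 + 38))) = 1/(267 + (19910 - 1*(-61))) = 1/(267 + (19910 + 61)) = 1/(267 + 19971) = 1/20238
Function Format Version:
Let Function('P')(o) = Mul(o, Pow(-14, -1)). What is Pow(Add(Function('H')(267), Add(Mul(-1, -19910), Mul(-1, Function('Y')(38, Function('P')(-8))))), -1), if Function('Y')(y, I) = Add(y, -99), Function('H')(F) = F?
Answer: Rational(1, 20238) ≈ 4.9412e-5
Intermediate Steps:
Function('P')(o) = Mul(Rational(-1, 14), o) (Function('P')(o) = Mul(o, Rational(-1, 14)) = Mul(Rational(-1, 14), o))
Function('Y')(y, I) = Add(-99, y)
Pow(Add(Function('H')(267), Add(Mul(-1, -19910), Mul(-1, Function('Y')(38, Function('P')(-8))))), -1) = Pow(Add(267, Add(Mul(-1, -19910), Mul(-1, Add(-99, 38)))), -1) = Pow(Add(267, Add(19910, Mul(-1, -61))), -1) = Pow(Add(267, Add(19910, 61)), -1) = Pow(Add(267, 19971), -1) = Pow(20238, -1) = Rational(1, 20238)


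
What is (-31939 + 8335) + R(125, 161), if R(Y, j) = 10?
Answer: -23594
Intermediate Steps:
(-31939 + 8335) + R(125, 161) = (-31939 + 8335) + 10 = -23604 + 10 = -23594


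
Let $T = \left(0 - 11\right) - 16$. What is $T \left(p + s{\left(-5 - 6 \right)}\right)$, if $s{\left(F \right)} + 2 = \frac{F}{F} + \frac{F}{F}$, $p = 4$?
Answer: $-108$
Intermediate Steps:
$s{\left(F \right)} = 0$ ($s{\left(F \right)} = -2 + \left(\frac{F}{F} + \frac{F}{F}\right) = -2 + \left(1 + 1\right) = -2 + 2 = 0$)
$T = -27$ ($T = -11 - 16 = -27$)
$T \left(p + s{\left(-5 - 6 \right)}\right) = - 27 \left(4 + 0\right) = \left(-27\right) 4 = -108$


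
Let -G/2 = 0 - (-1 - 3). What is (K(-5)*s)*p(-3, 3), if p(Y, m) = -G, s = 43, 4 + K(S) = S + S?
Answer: -4816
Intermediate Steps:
K(S) = -4 + 2*S (K(S) = -4 + (S + S) = -4 + 2*S)
G = -8 (G = -2*(0 - (-1 - 3)) = -2*(0 - 1*(-4)) = -2*(0 + 4) = -2*4 = -8)
p(Y, m) = 8 (p(Y, m) = -1*(-8) = 8)
(K(-5)*s)*p(-3, 3) = ((-4 + 2*(-5))*43)*8 = ((-4 - 10)*43)*8 = -14*43*8 = -602*8 = -4816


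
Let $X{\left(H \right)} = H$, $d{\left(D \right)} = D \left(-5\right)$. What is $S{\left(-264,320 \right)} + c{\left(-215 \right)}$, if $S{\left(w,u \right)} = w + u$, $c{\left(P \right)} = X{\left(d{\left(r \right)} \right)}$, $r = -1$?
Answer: $61$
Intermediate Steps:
$d{\left(D \right)} = - 5 D$
$c{\left(P \right)} = 5$ ($c{\left(P \right)} = \left(-5\right) \left(-1\right) = 5$)
$S{\left(w,u \right)} = u + w$
$S{\left(-264,320 \right)} + c{\left(-215 \right)} = \left(320 - 264\right) + 5 = 56 + 5 = 61$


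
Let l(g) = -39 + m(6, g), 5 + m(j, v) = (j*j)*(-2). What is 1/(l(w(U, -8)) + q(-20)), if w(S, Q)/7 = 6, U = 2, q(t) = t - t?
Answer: -1/116 ≈ -0.0086207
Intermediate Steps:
q(t) = 0
w(S, Q) = 42 (w(S, Q) = 7*6 = 42)
m(j, v) = -5 - 2*j² (m(j, v) = -5 + (j*j)*(-2) = -5 + j²*(-2) = -5 - 2*j²)
l(g) = -116 (l(g) = -39 + (-5 - 2*6²) = -39 + (-5 - 2*36) = -39 + (-5 - 72) = -39 - 77 = -116)
1/(l(w(U, -8)) + q(-20)) = 1/(-116 + 0) = 1/(-116) = -1/116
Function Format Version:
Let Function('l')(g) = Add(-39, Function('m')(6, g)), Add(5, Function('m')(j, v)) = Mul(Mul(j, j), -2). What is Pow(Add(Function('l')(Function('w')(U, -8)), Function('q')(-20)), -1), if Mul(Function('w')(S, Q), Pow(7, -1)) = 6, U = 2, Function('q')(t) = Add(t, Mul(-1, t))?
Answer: Rational(-1, 116) ≈ -0.0086207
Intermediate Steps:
Function('q')(t) = 0
Function('w')(S, Q) = 42 (Function('w')(S, Q) = Mul(7, 6) = 42)
Function('m')(j, v) = Add(-5, Mul(-2, Pow(j, 2))) (Function('m')(j, v) = Add(-5, Mul(Mul(j, j), -2)) = Add(-5, Mul(Pow(j, 2), -2)) = Add(-5, Mul(-2, Pow(j, 2))))
Function('l')(g) = -116 (Function('l')(g) = Add(-39, Add(-5, Mul(-2, Pow(6, 2)))) = Add(-39, Add(-5, Mul(-2, 36))) = Add(-39, Add(-5, -72)) = Add(-39, -77) = -116)
Pow(Add(Function('l')(Function('w')(U, -8)), Function('q')(-20)), -1) = Pow(Add(-116, 0), -1) = Pow(-116, -1) = Rational(-1, 116)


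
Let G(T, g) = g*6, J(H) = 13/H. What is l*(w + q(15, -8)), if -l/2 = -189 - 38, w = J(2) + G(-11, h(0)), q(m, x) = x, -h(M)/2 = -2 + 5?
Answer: -17025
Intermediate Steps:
h(M) = -6 (h(M) = -2*(-2 + 5) = -2*3 = -6)
G(T, g) = 6*g
w = -59/2 (w = 13/2 + 6*(-6) = 13*(½) - 36 = 13/2 - 36 = -59/2 ≈ -29.500)
l = 454 (l = -2*(-189 - 38) = -2*(-227) = 454)
l*(w + q(15, -8)) = 454*(-59/2 - 8) = 454*(-75/2) = -17025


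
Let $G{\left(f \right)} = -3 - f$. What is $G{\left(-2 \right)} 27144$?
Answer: $-27144$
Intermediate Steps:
$G{\left(-2 \right)} 27144 = \left(-3 - -2\right) 27144 = \left(-3 + 2\right) 27144 = \left(-1\right) 27144 = -27144$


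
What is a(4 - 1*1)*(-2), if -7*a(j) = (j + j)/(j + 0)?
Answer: 4/7 ≈ 0.57143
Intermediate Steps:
a(j) = -2/7 (a(j) = -(j + j)/(7*(j + 0)) = -2*j/(7*j) = -⅐*2 = -2/7)
a(4 - 1*1)*(-2) = -2/7*(-2) = 4/7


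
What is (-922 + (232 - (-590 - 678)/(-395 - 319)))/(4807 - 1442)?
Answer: -246964/1201305 ≈ -0.20558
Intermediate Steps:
(-922 + (232 - (-590 - 678)/(-395 - 319)))/(4807 - 1442) = (-922 + (232 - (-1268)/(-714)))/3365 = (-922 + (232 - (-1268)*(-1)/714))*(1/3365) = (-922 + (232 - 1*634/357))*(1/3365) = (-922 + (232 - 634/357))*(1/3365) = (-922 + 82190/357)*(1/3365) = -246964/357*1/3365 = -246964/1201305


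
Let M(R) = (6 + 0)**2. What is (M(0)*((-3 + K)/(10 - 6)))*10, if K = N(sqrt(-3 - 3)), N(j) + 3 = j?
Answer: -540 + 90*I*sqrt(6) ≈ -540.0 + 220.45*I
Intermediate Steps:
N(j) = -3 + j
K = -3 + I*sqrt(6) (K = -3 + sqrt(-3 - 3) = -3 + sqrt(-6) = -3 + I*sqrt(6) ≈ -3.0 + 2.4495*I)
M(R) = 36 (M(R) = 6**2 = 36)
(M(0)*((-3 + K)/(10 - 6)))*10 = (36*((-3 + (-3 + I*sqrt(6)))/(10 - 6)))*10 = (36*((-6 + I*sqrt(6))/4))*10 = (36*((-6 + I*sqrt(6))*(1/4)))*10 = (36*(-3/2 + I*sqrt(6)/4))*10 = (-54 + 9*I*sqrt(6))*10 = -540 + 90*I*sqrt(6)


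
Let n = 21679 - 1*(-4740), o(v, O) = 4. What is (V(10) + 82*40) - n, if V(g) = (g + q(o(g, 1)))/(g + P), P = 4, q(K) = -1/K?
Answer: -1295745/56 ≈ -23138.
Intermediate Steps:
V(g) = (-¼ + g)/(4 + g) (V(g) = (g - 1/4)/(g + 4) = (g - 1*¼)/(4 + g) = (g - ¼)/(4 + g) = (-¼ + g)/(4 + g))
n = 26419 (n = 21679 + 4740 = 26419)
(V(10) + 82*40) - n = ((-¼ + 10)/(4 + 10) + 82*40) - 1*26419 = ((39/4)/14 + 3280) - 26419 = ((1/14)*(39/4) + 3280) - 26419 = (39/56 + 3280) - 26419 = 183719/56 - 26419 = -1295745/56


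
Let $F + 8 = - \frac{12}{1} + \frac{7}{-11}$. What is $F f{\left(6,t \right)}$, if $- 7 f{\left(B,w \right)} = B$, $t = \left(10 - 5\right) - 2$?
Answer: $\frac{1362}{77} \approx 17.688$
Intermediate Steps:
$t = 3$ ($t = 5 - 2 = 3$)
$f{\left(B,w \right)} = - \frac{B}{7}$
$F = - \frac{227}{11}$ ($F = -8 + \left(- \frac{12}{1} + \frac{7}{-11}\right) = -8 + \left(\left(-12\right) 1 + 7 \left(- \frac{1}{11}\right)\right) = -8 - \frac{139}{11} = - \frac{227}{11} \approx -20.636$)
$F f{\left(6,t \right)} = - \frac{227 \left(\left(- \frac{1}{7}\right) 6\right)}{11} = \left(- \frac{227}{11}\right) \left(- \frac{6}{7}\right) = \frac{1362}{77}$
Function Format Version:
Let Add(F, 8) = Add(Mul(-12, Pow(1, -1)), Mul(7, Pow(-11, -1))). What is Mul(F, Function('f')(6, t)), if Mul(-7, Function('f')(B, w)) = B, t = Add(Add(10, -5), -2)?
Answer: Rational(1362, 77) ≈ 17.688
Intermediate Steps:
t = 3 (t = Add(5, -2) = 3)
Function('f')(B, w) = Mul(Rational(-1, 7), B)
F = Rational(-227, 11) (F = Add(-8, Add(Mul(-12, Pow(1, -1)), Mul(7, Pow(-11, -1)))) = Add(-8, Add(Mul(-12, 1), Mul(7, Rational(-1, 11)))) = Add(-8, Add(-12, Rational(-7, 11))) = Add(-8, Rational(-139, 11)) = Rational(-227, 11) ≈ -20.636)
Mul(F, Function('f')(6, t)) = Mul(Rational(-227, 11), Mul(Rational(-1, 7), 6)) = Mul(Rational(-227, 11), Rational(-6, 7)) = Rational(1362, 77)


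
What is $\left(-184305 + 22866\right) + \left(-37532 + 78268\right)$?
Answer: $-120703$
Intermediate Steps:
$\left(-184305 + 22866\right) + \left(-37532 + 78268\right) = -161439 + 40736 = -120703$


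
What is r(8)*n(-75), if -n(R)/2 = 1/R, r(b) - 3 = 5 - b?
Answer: 0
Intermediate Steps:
r(b) = 8 - b (r(b) = 3 + (5 - b) = 8 - b)
n(R) = -2/R
r(8)*n(-75) = (8 - 1*8)*(-2/(-75)) = (8 - 8)*(-2*(-1/75)) = 0*(2/75) = 0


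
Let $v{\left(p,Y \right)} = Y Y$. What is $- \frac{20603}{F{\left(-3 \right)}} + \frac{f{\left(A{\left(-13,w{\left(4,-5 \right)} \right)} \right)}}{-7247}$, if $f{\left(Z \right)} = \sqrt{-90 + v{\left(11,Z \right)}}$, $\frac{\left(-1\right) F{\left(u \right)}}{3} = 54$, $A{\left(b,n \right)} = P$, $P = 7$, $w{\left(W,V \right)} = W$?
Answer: $\frac{20603}{162} - \frac{i \sqrt{41}}{7247} \approx 127.18 - 0.00088356 i$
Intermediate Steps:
$v{\left(p,Y \right)} = Y^{2}$
$A{\left(b,n \right)} = 7$
$F{\left(u \right)} = -162$ ($F{\left(u \right)} = \left(-3\right) 54 = -162$)
$f{\left(Z \right)} = \sqrt{-90 + Z^{2}}$
$- \frac{20603}{F{\left(-3 \right)}} + \frac{f{\left(A{\left(-13,w{\left(4,-5 \right)} \right)} \right)}}{-7247} = - \frac{20603}{-162} + \frac{\sqrt{-90 + 7^{2}}}{-7247} = \left(-20603\right) \left(- \frac{1}{162}\right) + \sqrt{-90 + 49} \left(- \frac{1}{7247}\right) = \frac{20603}{162} + \sqrt{-41} \left(- \frac{1}{7247}\right) = \frac{20603}{162} + i \sqrt{41} \left(- \frac{1}{7247}\right) = \frac{20603}{162} - \frac{i \sqrt{41}}{7247}$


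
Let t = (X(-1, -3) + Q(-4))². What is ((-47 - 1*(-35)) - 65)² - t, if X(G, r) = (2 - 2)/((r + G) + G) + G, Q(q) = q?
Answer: 5904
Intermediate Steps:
X(G, r) = G (X(G, r) = 0/((G + r) + G) + G = 0/(r + 2*G) + G = 0 + G = G)
t = 25 (t = (-1 - 4)² = (-5)² = 25)
((-47 - 1*(-35)) - 65)² - t = ((-47 - 1*(-35)) - 65)² - 1*25 = ((-47 + 35) - 65)² - 25 = (-12 - 65)² - 25 = (-77)² - 25 = 5929 - 25 = 5904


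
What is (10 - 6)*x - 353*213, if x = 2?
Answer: -75181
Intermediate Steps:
(10 - 6)*x - 353*213 = (10 - 6)*2 - 353*213 = 4*2 - 75189 = 8 - 75189 = -75181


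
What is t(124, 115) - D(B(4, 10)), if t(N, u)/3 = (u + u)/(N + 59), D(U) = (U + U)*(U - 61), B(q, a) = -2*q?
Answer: -67114/61 ≈ -1100.2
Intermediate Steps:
D(U) = 2*U*(-61 + U) (D(U) = (2*U)*(-61 + U) = 2*U*(-61 + U))
t(N, u) = 6*u/(59 + N) (t(N, u) = 3*((u + u)/(N + 59)) = 3*((2*u)/(59 + N)) = 3*(2*u/(59 + N)) = 6*u/(59 + N))
t(124, 115) - D(B(4, 10)) = 6*115/(59 + 124) - 2*(-2*4)*(-61 - 2*4) = 6*115/183 - 2*(-8)*(-61 - 8) = 6*115*(1/183) - 2*(-8)*(-69) = 230/61 - 1*1104 = 230/61 - 1104 = -67114/61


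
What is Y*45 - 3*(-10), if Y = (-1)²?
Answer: 75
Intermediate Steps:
Y = 1
Y*45 - 3*(-10) = 1*45 - 3*(-10) = 45 + 30 = 75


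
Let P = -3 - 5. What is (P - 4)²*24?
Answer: 3456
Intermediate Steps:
P = -8
(P - 4)²*24 = (-8 - 4)²*24 = (-12)²*24 = 144*24 = 3456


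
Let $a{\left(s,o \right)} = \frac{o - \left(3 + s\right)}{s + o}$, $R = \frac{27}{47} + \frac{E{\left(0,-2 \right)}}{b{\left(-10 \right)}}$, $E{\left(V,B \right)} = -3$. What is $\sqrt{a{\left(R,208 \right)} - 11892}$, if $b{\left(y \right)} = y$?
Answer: $\frac{i \sqrt{114600269578403}}{98171} \approx 109.05 i$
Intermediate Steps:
$R = \frac{411}{470}$ ($R = \frac{27}{47} - \frac{3}{-10} = 27 \cdot \frac{1}{47} - - \frac{3}{10} = \frac{27}{47} + \frac{3}{10} = \frac{411}{470} \approx 0.87447$)
$a{\left(s,o \right)} = \frac{-3 + o - s}{o + s}$
$\sqrt{a{\left(R,208 \right)} - 11892} = \sqrt{\frac{-3 + 208 - \frac{411}{470}}{208 + \frac{411}{470}} - 11892} = \sqrt{\frac{-3 + 208 - \frac{411}{470}}{\frac{98171}{470}} - 11892} = \sqrt{\frac{470}{98171} \cdot \frac{95939}{470} - 11892} = \sqrt{\frac{95939}{98171} - 11892} = \sqrt{- \frac{1167353593}{98171}} = \frac{i \sqrt{114600269578403}}{98171}$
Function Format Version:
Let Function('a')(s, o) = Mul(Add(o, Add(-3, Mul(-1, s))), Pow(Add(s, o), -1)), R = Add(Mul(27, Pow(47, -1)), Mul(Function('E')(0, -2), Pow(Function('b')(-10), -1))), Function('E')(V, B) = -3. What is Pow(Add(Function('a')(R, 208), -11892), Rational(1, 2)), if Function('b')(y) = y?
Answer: Mul(Rational(1, 98171), I, Pow(114600269578403, Rational(1, 2))) ≈ Mul(109.05, I)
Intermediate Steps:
R = Rational(411, 470) (R = Add(Mul(27, Pow(47, -1)), Mul(-3, Pow(-10, -1))) = Add(Mul(27, Rational(1, 47)), Mul(-3, Rational(-1, 10))) = Add(Rational(27, 47), Rational(3, 10)) = Rational(411, 470) ≈ 0.87447)
Function('a')(s, o) = Mul(Pow(Add(o, s), -1), Add(-3, o, Mul(-1, s))) (Function('a')(s, o) = Mul(Add(-3, o, Mul(-1, s)), Pow(Add(o, s), -1)) = Mul(Pow(Add(o, s), -1), Add(-3, o, Mul(-1, s))))
Pow(Add(Function('a')(R, 208), -11892), Rational(1, 2)) = Pow(Add(Mul(Pow(Add(208, Rational(411, 470)), -1), Add(-3, 208, Mul(-1, Rational(411, 470)))), -11892), Rational(1, 2)) = Pow(Add(Mul(Pow(Rational(98171, 470), -1), Add(-3, 208, Rational(-411, 470))), -11892), Rational(1, 2)) = Pow(Add(Mul(Rational(470, 98171), Rational(95939, 470)), -11892), Rational(1, 2)) = Pow(Add(Rational(95939, 98171), -11892), Rational(1, 2)) = Pow(Rational(-1167353593, 98171), Rational(1, 2)) = Mul(Rational(1, 98171), I, Pow(114600269578403, Rational(1, 2)))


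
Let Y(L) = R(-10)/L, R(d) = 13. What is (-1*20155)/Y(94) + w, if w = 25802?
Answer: -1559144/13 ≈ -1.1993e+5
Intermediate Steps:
Y(L) = 13/L
(-1*20155)/Y(94) + w = (-1*20155)/((13/94)) + 25802 = -20155/(13*(1/94)) + 25802 = -20155/13/94 + 25802 = -20155*94/13 + 25802 = -1894570/13 + 25802 = -1559144/13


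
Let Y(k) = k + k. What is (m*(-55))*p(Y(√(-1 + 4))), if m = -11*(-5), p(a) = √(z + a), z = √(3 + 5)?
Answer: -3025*√(2*√2 + 2*√3) ≈ -7588.2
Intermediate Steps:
z = 2*√2 (z = √8 = 2*√2 ≈ 2.8284)
Y(k) = 2*k
p(a) = √(a + 2*√2) (p(a) = √(2*√2 + a) = √(a + 2*√2))
m = 55
(m*(-55))*p(Y(√(-1 + 4))) = (55*(-55))*√(2*√(-1 + 4) + 2*√2) = -3025*√(2*√3 + 2*√2) = -3025*√(2*√2 + 2*√3)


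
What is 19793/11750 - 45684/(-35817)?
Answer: 415237627/140283250 ≈ 2.9600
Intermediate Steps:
19793/11750 - 45684/(-35817) = 19793*(1/11750) - 45684*(-1/35817) = 19793/11750 + 15228/11939 = 415237627/140283250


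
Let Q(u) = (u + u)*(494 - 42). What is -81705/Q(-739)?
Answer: 81705/668056 ≈ 0.12230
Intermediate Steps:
Q(u) = 904*u (Q(u) = (2*u)*452 = 904*u)
-81705/Q(-739) = -81705/(904*(-739)) = -81705/(-668056) = -81705*(-1/668056) = 81705/668056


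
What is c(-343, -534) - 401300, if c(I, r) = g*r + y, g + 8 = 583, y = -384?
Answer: -708734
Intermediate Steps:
g = 575 (g = -8 + 583 = 575)
c(I, r) = -384 + 575*r (c(I, r) = 575*r - 384 = -384 + 575*r)
c(-343, -534) - 401300 = (-384 + 575*(-534)) - 401300 = (-384 - 307050) - 401300 = -307434 - 401300 = -708734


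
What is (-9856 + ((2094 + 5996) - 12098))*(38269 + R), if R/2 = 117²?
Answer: -910130008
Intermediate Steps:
R = 27378 (R = 2*117² = 2*13689 = 27378)
(-9856 + ((2094 + 5996) - 12098))*(38269 + R) = (-9856 + ((2094 + 5996) - 12098))*(38269 + 27378) = (-9856 + (8090 - 12098))*65647 = (-9856 - 4008)*65647 = -13864*65647 = -910130008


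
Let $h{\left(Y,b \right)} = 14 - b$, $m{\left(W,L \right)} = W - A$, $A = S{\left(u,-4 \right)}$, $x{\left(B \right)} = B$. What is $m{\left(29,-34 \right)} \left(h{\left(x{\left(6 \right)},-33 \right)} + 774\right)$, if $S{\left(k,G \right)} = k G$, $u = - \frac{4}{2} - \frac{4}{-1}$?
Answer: $30377$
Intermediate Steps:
$u = 2$ ($u = \left(-4\right) \frac{1}{2} - -4 = -2 + 4 = 2$)
$S{\left(k,G \right)} = G k$
$A = -8$ ($A = \left(-4\right) 2 = -8$)
$m{\left(W,L \right)} = 8 + W$ ($m{\left(W,L \right)} = W - -8 = W + 8 = 8 + W$)
$m{\left(29,-34 \right)} \left(h{\left(x{\left(6 \right)},-33 \right)} + 774\right) = \left(8 + 29\right) \left(\left(14 - -33\right) + 774\right) = 37 \left(\left(14 + 33\right) + 774\right) = 37 \left(47 + 774\right) = 37 \cdot 821 = 30377$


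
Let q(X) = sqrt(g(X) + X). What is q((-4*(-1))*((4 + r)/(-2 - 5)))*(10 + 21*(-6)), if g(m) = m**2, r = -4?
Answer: 0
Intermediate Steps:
q(X) = sqrt(X + X**2) (q(X) = sqrt(X**2 + X) = sqrt(X + X**2))
q((-4*(-1))*((4 + r)/(-2 - 5)))*(10 + 21*(-6)) = sqrt(((-4*(-1))*((4 - 4)/(-2 - 5)))*(1 + (-4*(-1))*((4 - 4)/(-2 - 5))))*(10 + 21*(-6)) = sqrt((4*(0/(-7)))*(1 + 4*(0/(-7))))*(10 - 126) = sqrt((4*(0*(-1/7)))*(1 + 4*(0*(-1/7))))*(-116) = sqrt((4*0)*(1 + 4*0))*(-116) = sqrt(0*(1 + 0))*(-116) = sqrt(0*1)*(-116) = sqrt(0)*(-116) = 0*(-116) = 0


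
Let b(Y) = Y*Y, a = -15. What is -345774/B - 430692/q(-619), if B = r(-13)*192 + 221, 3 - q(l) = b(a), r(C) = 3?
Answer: 44416616/29489 ≈ 1506.2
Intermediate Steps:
b(Y) = Y²
q(l) = -222 (q(l) = 3 - 1*(-15)² = 3 - 1*225 = 3 - 225 = -222)
B = 797 (B = 3*192 + 221 = 576 + 221 = 797)
-345774/B - 430692/q(-619) = -345774/797 - 430692/(-222) = -345774*1/797 - 430692*(-1/222) = -345774/797 + 71782/37 = 44416616/29489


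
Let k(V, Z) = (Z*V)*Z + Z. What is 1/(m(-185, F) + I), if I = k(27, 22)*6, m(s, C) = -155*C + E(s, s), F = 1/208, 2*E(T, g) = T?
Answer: 208/16316925 ≈ 1.2748e-5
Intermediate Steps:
E(T, g) = T/2
k(V, Z) = Z + V*Z² (k(V, Z) = (V*Z)*Z + Z = V*Z² + Z = Z + V*Z²)
F = 1/208 ≈ 0.0048077
m(s, C) = s/2 - 155*C (m(s, C) = -155*C + s/2 = s/2 - 155*C)
I = 78540 (I = (22*(1 + 27*22))*6 = (22*(1 + 594))*6 = (22*595)*6 = 13090*6 = 78540)
1/(m(-185, F) + I) = 1/(((½)*(-185) - 155*1/208) + 78540) = 1/((-185/2 - 155/208) + 78540) = 1/(-19395/208 + 78540) = 1/(16316925/208) = 208/16316925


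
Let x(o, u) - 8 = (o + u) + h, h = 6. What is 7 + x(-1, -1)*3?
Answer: 43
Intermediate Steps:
x(o, u) = 14 + o + u (x(o, u) = 8 + ((o + u) + 6) = 8 + (6 + o + u) = 14 + o + u)
7 + x(-1, -1)*3 = 7 + (14 - 1 - 1)*3 = 7 + 12*3 = 7 + 36 = 43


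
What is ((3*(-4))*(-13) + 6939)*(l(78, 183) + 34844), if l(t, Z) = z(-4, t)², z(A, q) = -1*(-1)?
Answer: 247225275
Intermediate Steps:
z(A, q) = 1
l(t, Z) = 1 (l(t, Z) = 1² = 1)
((3*(-4))*(-13) + 6939)*(l(78, 183) + 34844) = ((3*(-4))*(-13) + 6939)*(1 + 34844) = (-12*(-13) + 6939)*34845 = (156 + 6939)*34845 = 7095*34845 = 247225275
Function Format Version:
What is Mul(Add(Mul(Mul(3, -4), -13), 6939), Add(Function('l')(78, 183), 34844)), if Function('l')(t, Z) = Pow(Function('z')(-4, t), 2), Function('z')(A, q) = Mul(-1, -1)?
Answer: 247225275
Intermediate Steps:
Function('z')(A, q) = 1
Function('l')(t, Z) = 1 (Function('l')(t, Z) = Pow(1, 2) = 1)
Mul(Add(Mul(Mul(3, -4), -13), 6939), Add(Function('l')(78, 183), 34844)) = Mul(Add(Mul(Mul(3, -4), -13), 6939), Add(1, 34844)) = Mul(Add(Mul(-12, -13), 6939), 34845) = Mul(Add(156, 6939), 34845) = Mul(7095, 34845) = 247225275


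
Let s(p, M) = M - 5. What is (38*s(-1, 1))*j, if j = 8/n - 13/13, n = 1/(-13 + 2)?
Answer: 13528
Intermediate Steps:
s(p, M) = -5 + M
n = -1/11 (n = 1/(-11) = -1/11 ≈ -0.090909)
j = -89 (j = 8/(-1/11) - 13/13 = 8*(-11) - 13*1/13 = -88 - 1 = -89)
(38*s(-1, 1))*j = (38*(-5 + 1))*(-89) = (38*(-4))*(-89) = -152*(-89) = 13528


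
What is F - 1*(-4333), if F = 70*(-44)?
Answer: 1253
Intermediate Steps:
F = -3080
F - 1*(-4333) = -3080 - 1*(-4333) = -3080 + 4333 = 1253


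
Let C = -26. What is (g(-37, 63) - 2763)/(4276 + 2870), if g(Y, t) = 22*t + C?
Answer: -1403/7146 ≈ -0.19633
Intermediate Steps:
g(Y, t) = -26 + 22*t (g(Y, t) = 22*t - 26 = -26 + 22*t)
(g(-37, 63) - 2763)/(4276 + 2870) = ((-26 + 22*63) - 2763)/(4276 + 2870) = ((-26 + 1386) - 2763)/7146 = (1360 - 2763)*(1/7146) = -1403*1/7146 = -1403/7146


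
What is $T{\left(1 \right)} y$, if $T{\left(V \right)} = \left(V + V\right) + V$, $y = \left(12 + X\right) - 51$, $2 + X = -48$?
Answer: $-267$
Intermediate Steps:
$X = -50$ ($X = -2 - 48 = -50$)
$y = -89$ ($y = \left(12 - 50\right) - 51 = -38 - 51 = -89$)
$T{\left(V \right)} = 3 V$ ($T{\left(V \right)} = 2 V + V = 3 V$)
$T{\left(1 \right)} y = 3 \cdot 1 \left(-89\right) = 3 \left(-89\right) = -267$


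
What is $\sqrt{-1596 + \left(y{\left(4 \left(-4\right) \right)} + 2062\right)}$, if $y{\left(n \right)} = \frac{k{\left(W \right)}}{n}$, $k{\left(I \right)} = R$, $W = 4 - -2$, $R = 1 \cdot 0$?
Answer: $\sqrt{466} \approx 21.587$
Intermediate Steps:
$R = 0$
$W = 6$ ($W = 4 + 2 = 6$)
$k{\left(I \right)} = 0$
$y{\left(n \right)} = 0$ ($y{\left(n \right)} = \frac{0}{n} = 0$)
$\sqrt{-1596 + \left(y{\left(4 \left(-4\right) \right)} + 2062\right)} = \sqrt{-1596 + \left(0 + 2062\right)} = \sqrt{-1596 + 2062} = \sqrt{466}$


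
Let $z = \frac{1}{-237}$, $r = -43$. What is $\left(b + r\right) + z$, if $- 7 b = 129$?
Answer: $- \frac{101917}{1659} \approx -61.433$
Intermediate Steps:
$b = - \frac{129}{7}$ ($b = \left(- \frac{1}{7}\right) 129 = - \frac{129}{7} \approx -18.429$)
$z = - \frac{1}{237} \approx -0.0042194$
$\left(b + r\right) + z = \left(- \frac{129}{7} - 43\right) - \frac{1}{237} = - \frac{430}{7} - \frac{1}{237} = - \frac{101917}{1659}$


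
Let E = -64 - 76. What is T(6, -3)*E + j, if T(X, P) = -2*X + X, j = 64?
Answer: 904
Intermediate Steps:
T(X, P) = -X
E = -140
T(6, -3)*E + j = -1*6*(-140) + 64 = -6*(-140) + 64 = 840 + 64 = 904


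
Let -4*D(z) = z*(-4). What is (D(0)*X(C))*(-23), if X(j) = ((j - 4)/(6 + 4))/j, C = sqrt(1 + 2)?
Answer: 0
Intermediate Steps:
C = sqrt(3) ≈ 1.7320
D(z) = z (D(z) = -z*(-4)/4 = -(-1)*z = z)
X(j) = (-2/5 + j/10)/j (X(j) = ((-4 + j)/10)/j = ((-4 + j)*(1/10))/j = (-2/5 + j/10)/j)
(D(0)*X(C))*(-23) = (0*((-4 + sqrt(3))/(10*(sqrt(3)))))*(-23) = (0*((sqrt(3)/3)*(-4 + sqrt(3))/10))*(-23) = (0*(sqrt(3)*(-4 + sqrt(3))/30))*(-23) = 0*(-23) = 0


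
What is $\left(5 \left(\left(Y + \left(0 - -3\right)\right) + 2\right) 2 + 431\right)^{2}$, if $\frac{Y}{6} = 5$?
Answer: $609961$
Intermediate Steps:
$Y = 30$ ($Y = 6 \cdot 5 = 30$)
$\left(5 \left(\left(Y + \left(0 - -3\right)\right) + 2\right) 2 + 431\right)^{2} = \left(5 \left(\left(30 + \left(0 - -3\right)\right) + 2\right) 2 + 431\right)^{2} = \left(5 \left(\left(30 + \left(0 + 3\right)\right) + 2\right) 2 + 431\right)^{2} = \left(5 \left(\left(30 + 3\right) + 2\right) 2 + 431\right)^{2} = \left(5 \left(33 + 2\right) 2 + 431\right)^{2} = \left(5 \cdot 35 \cdot 2 + 431\right)^{2} = \left(175 \cdot 2 + 431\right)^{2} = \left(350 + 431\right)^{2} = 781^{2} = 609961$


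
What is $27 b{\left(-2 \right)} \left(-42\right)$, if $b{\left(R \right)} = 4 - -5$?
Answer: $-10206$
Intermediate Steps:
$b{\left(R \right)} = 9$ ($b{\left(R \right)} = 4 + 5 = 9$)
$27 b{\left(-2 \right)} \left(-42\right) = 27 \cdot 9 \left(-42\right) = 243 \left(-42\right) = -10206$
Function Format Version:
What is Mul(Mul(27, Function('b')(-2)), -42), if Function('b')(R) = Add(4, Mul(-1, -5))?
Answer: -10206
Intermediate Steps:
Function('b')(R) = 9 (Function('b')(R) = Add(4, 5) = 9)
Mul(Mul(27, Function('b')(-2)), -42) = Mul(Mul(27, 9), -42) = Mul(243, -42) = -10206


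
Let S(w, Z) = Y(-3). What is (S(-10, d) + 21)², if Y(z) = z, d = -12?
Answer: 324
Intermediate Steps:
S(w, Z) = -3
(S(-10, d) + 21)² = (-3 + 21)² = 18² = 324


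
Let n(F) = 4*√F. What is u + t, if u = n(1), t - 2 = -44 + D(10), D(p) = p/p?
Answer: -37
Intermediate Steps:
D(p) = 1
t = -41 (t = 2 + (-44 + 1) = 2 - 43 = -41)
u = 4 (u = 4*√1 = 4*1 = 4)
u + t = 4 - 41 = -37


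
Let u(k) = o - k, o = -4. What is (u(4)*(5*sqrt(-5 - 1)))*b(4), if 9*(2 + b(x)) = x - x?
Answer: 80*I*sqrt(6) ≈ 195.96*I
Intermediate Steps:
b(x) = -2 (b(x) = -2 + (x - x)/9 = -2 + (1/9)*0 = -2 + 0 = -2)
u(k) = -4 - k
(u(4)*(5*sqrt(-5 - 1)))*b(4) = ((-4 - 1*4)*(5*sqrt(-5 - 1)))*(-2) = ((-4 - 4)*(5*sqrt(-6)))*(-2) = -40*I*sqrt(6)*(-2) = 80*I*sqrt(6)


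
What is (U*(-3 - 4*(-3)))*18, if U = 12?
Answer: 1944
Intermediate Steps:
(U*(-3 - 4*(-3)))*18 = (12*(-3 - 4*(-3)))*18 = (12*(-3 + 12))*18 = (12*9)*18 = 108*18 = 1944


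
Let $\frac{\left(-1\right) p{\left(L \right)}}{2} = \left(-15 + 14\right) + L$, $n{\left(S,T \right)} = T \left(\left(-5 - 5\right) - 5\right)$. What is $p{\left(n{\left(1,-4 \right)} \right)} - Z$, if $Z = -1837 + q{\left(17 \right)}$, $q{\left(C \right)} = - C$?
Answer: $1736$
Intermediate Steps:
$n{\left(S,T \right)} = - 15 T$ ($n{\left(S,T \right)} = T \left(-10 - 5\right) = T \left(-15\right) = - 15 T$)
$Z = -1854$ ($Z = -1837 - 17 = -1854$)
$p{\left(L \right)} = 2 - 2 L$ ($p{\left(L \right)} = - 2 \left(\left(-15 + 14\right) + L\right) = - 2 \left(-1 + L\right) = 2 - 2 L$)
$p{\left(n{\left(1,-4 \right)} \right)} - Z = \left(2 - 2 \left(\left(-15\right) \left(-4\right)\right)\right) - -1854 = \left(2 - 120\right) + 1854 = -118 + 1854 = 1736$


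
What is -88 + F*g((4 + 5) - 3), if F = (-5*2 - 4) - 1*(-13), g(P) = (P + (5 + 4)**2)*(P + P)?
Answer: -1132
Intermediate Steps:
g(P) = 2*P*(81 + P) (g(P) = (P + 9**2)*(2*P) = (P + 81)*(2*P) = (81 + P)*(2*P) = 2*P*(81 + P))
F = -1 (F = (-10 - 4) + 13 = -14 + 13 = -1)
-88 + F*g((4 + 5) - 3) = -88 - 2*((4 + 5) - 3)*(81 + ((4 + 5) - 3)) = -88 - 2*(9 - 3)*(81 + (9 - 3)) = -88 - 2*6*(81 + 6) = -88 - 2*6*87 = -88 - 1*1044 = -88 - 1044 = -1132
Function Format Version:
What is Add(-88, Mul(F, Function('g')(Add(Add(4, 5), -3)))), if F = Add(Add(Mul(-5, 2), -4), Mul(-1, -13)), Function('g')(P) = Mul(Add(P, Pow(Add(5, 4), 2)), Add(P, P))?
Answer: -1132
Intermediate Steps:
Function('g')(P) = Mul(2, P, Add(81, P)) (Function('g')(P) = Mul(Add(P, Pow(9, 2)), Mul(2, P)) = Mul(Add(P, 81), Mul(2, P)) = Mul(Add(81, P), Mul(2, P)) = Mul(2, P, Add(81, P)))
F = -1 (F = Add(Add(-10, -4), 13) = Add(-14, 13) = -1)
Add(-88, Mul(F, Function('g')(Add(Add(4, 5), -3)))) = Add(-88, Mul(-1, Mul(2, Add(Add(4, 5), -3), Add(81, Add(Add(4, 5), -3))))) = Add(-88, Mul(-1, Mul(2, Add(9, -3), Add(81, Add(9, -3))))) = Add(-88, Mul(-1, Mul(2, 6, Add(81, 6)))) = Add(-88, Mul(-1, Mul(2, 6, 87))) = Add(-88, Mul(-1, 1044)) = Add(-88, -1044) = -1132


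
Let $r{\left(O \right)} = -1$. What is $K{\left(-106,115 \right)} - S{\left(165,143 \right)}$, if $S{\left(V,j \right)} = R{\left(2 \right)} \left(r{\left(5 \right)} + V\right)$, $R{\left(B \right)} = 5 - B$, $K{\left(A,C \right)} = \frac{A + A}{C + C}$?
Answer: $- \frac{56686}{115} \approx -492.92$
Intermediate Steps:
$K{\left(A,C \right)} = \frac{A}{C}$ ($K{\left(A,C \right)} = \frac{2 A}{2 C} = 2 A \frac{1}{2 C} = \frac{A}{C}$)
$S{\left(V,j \right)} = -3 + 3 V$ ($S{\left(V,j \right)} = \left(5 - 2\right) \left(-1 + V\right) = 3 \left(-1 + V\right) = -3 + 3 V$)
$K{\left(-106,115 \right)} - S{\left(165,143 \right)} = - \frac{106}{115} - \left(-3 + 3 \cdot 165\right) = \left(-106\right) \frac{1}{115} - \left(-3 + 495\right) = - \frac{106}{115} - 492 = - \frac{56686}{115}$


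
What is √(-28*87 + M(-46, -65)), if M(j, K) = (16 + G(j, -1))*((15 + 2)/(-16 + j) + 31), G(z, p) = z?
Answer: I*√3226821/31 ≈ 57.946*I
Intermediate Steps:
M(j, K) = (16 + j)*(31 + 17/(-16 + j)) (M(j, K) = (16 + j)*((15 + 2)/(-16 + j) + 31) = (16 + j)*(17/(-16 + j) + 31) = (16 + j)*(31 + 17/(-16 + j)))
√(-28*87 + M(-46, -65)) = √(-28*87 + (-7664 + 17*(-46) + 31*(-46)²)/(-16 - 46)) = √(-2436 + (-7664 - 782 + 31*2116)/(-62)) = √(-2436 - (-7664 - 782 + 65596)/62) = √(-2436 - 1/62*57150) = √(-2436 - 28575/31) = √(-104091/31) = I*√3226821/31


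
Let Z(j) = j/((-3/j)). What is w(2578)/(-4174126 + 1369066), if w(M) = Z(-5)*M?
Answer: 6445/841518 ≈ 0.0076588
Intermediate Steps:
Z(j) = -j²/3 (Z(j) = j*(-j/3) = -j²/3)
w(M) = -25*M/3 (w(M) = (-⅓*(-5)²)*M = (-⅓*25)*M = -25*M/3)
w(2578)/(-4174126 + 1369066) = (-25/3*2578)/(-4174126 + 1369066) = -64450/3/(-2805060) = -64450/3*(-1/2805060) = 6445/841518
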